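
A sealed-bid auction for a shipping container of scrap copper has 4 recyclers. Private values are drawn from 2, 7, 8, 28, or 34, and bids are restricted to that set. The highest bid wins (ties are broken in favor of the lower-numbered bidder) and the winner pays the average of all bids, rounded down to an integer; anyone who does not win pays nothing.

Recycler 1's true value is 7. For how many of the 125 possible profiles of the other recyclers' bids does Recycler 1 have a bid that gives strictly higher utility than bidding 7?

Others bid (2, 2, 2): truth gives 4; bid 2 gives 5 > 4. Violating.
Others bid (2, 2, 8): truth gives 0; bid 8 gives 2 > 0. Violating.
Others bid (2, 7, 8): truth gives 0; bid 8 gives 1 > 0. Violating.
Others bid (2, 8, 2): truth gives 0; bid 8 gives 2 > 0. Violating.
Others bid (2, 2, 7): truth gives 3; no alternative beats it.
Others bid (2, 2, 28): truth gives 0; no alternative beats it.
(Checking all 125 profiles: 13 have a profitable deviation, 112 do not.)

13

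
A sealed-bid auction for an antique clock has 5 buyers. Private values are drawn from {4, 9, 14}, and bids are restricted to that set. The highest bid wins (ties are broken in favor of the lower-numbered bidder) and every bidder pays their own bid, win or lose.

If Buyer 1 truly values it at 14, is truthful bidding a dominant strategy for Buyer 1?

No

Consider the case where Buyer 2 bids 4, Buyer 3 bids 4, Buyer 4 bids 4 and Buyer 5 bids 4.
Truthful bid 14: wins, pays 14, utility 14 - 14 = 0.
Bid 4 instead: wins, pays 4, utility 14 - 4 = 10.
Since 10 > 0, bidding 4 is strictly better here, so truthful bidding is not dominant.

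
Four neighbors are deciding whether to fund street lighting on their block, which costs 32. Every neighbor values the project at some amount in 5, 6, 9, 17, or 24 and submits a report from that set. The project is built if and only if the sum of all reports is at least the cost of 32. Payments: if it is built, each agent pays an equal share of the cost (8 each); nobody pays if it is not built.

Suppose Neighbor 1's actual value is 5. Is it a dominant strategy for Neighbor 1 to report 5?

Check each profile of the others' reports and compare truth against every alternative report.
Others report (5, 5, 17): truth gives -3, best alternative gives -3.
Others report (5, 5, 24): truth gives -3, best alternative gives -3.
Others report (5, 6, 17): truth gives -3, best alternative gives -3.
Others report (5, 6, 24): truth gives -3, best alternative gives -3.
Others report (5, 9, 17): truth gives -3, best alternative gives -3.
Others report (5, 9, 24): truth gives -3, best alternative gives -3.
(Remaining 119 profiles checked similarly; truth is weakly best in each.)
In every case the truthful report is at least as good as any alternative, so it is a dominant strategy.

Yes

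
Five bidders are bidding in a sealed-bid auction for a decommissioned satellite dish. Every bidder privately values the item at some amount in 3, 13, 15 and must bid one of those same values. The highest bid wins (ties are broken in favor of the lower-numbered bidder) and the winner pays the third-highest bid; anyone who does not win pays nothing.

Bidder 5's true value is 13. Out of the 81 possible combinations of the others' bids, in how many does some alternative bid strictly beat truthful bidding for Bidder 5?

4

Others bid (3, 3, 3, 13): truth gives 0; bid 15 gives 10 > 0. Violating.
Others bid (3, 3, 13, 3): truth gives 0; bid 15 gives 10 > 0. Violating.
Others bid (3, 13, 3, 3): truth gives 0; bid 15 gives 10 > 0. Violating.
Others bid (13, 3, 3, 3): truth gives 0; bid 15 gives 10 > 0. Violating.
Others bid (3, 3, 3, 3): truth gives 10; no alternative beats it.
Others bid (3, 3, 3, 15): truth gives 0; no alternative beats it.
(Checking all 81 profiles: 4 have a profitable deviation, 77 do not.)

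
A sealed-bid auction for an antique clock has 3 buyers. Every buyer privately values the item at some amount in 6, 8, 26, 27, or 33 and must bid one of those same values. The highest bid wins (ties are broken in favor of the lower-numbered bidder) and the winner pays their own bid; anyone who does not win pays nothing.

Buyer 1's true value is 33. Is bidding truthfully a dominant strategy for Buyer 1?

No

Consider the case where Buyer 2 bids 6 and Buyer 3 bids 6.
Truthful bid 33: wins, pays 33, utility 33 - 33 = 0.
Bid 6 instead: wins, pays 6, utility 33 - 6 = 27.
Since 27 > 0, bidding 6 is strictly better here, so truthful bidding is not dominant.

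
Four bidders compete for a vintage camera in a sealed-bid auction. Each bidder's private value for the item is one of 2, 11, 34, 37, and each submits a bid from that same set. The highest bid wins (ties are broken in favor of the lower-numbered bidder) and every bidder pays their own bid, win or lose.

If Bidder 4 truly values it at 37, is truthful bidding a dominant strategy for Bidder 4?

No

Consider the case where Bidder 1 bids 2, Bidder 2 bids 2 and Bidder 3 bids 2.
Truthful bid 37: wins, pays 37, utility 37 - 37 = 0.
Bid 11 instead: wins, pays 11, utility 37 - 11 = 26.
Since 26 > 0, bidding 11 is strictly better here, so truthful bidding is not dominant.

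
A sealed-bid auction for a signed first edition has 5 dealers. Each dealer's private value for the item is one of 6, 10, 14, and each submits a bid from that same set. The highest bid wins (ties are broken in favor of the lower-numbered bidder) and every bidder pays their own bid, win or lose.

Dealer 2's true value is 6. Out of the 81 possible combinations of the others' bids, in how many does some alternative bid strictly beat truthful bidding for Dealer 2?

8

Others bid (6, 6, 6, 6): truth gives -6; bid 10 gives -4 > -6. Violating.
Others bid (6, 6, 6, 10): truth gives -6; bid 10 gives -4 > -6. Violating.
Others bid (6, 6, 10, 6): truth gives -6; bid 10 gives -4 > -6. Violating.
Others bid (6, 6, 10, 10): truth gives -6; bid 10 gives -4 > -6. Violating.
Others bid (6, 6, 6, 14): truth gives -6; no alternative beats it.
Others bid (6, 6, 10, 14): truth gives -6; no alternative beats it.
(Checking all 81 profiles: 8 have a profitable deviation, 73 do not.)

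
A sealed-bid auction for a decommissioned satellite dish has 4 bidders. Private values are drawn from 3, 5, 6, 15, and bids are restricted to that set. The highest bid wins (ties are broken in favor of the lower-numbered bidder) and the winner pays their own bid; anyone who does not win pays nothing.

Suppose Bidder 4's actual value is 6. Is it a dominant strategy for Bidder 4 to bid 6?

Consider the case where Bidder 1 bids 3, Bidder 2 bids 3 and Bidder 3 bids 3.
Truthful bid 6: wins, pays 6, utility 6 - 6 = 0.
Bid 5 instead: wins, pays 5, utility 6 - 5 = 1.
Since 1 > 0, bidding 5 is strictly better here, so truthful bidding is not dominant.

No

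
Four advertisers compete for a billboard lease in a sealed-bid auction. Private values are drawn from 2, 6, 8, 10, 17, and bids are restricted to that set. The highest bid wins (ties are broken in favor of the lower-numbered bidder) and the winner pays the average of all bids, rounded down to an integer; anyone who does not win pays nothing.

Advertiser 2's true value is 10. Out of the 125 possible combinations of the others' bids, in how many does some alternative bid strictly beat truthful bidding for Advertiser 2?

Others bid (2, 2, 2): truth gives 6; bid 6 gives 7 > 6. Violating.
Others bid (2, 2, 6): truth gives 5; bid 6 gives 6 > 5. Violating.
Others bid (2, 2, 17): truth gives 0; bid 17 gives 1 > 0. Violating.
Others bid (2, 6, 2): truth gives 5; bid 6 gives 6 > 5. Violating.
Others bid (2, 2, 8): truth gives 5; no alternative beats it.
Others bid (2, 2, 10): truth gives 4; no alternative beats it.
(Checking all 125 profiles: 20 have a profitable deviation, 105 do not.)

20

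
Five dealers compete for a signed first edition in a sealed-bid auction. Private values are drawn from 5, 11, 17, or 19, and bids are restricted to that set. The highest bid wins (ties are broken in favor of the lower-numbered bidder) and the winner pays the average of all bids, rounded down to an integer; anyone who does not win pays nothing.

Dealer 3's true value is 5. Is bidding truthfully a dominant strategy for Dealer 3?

Check each profile of the others' bids and compare truth against every alternative bid.
Others bid (5, 5, 11, 11): truth gives 0, best alternative gives -3.
Others bid (5, 5, 5, 11): truth gives 0, best alternative gives -2.
Others bid (5, 5, 11, 5): truth gives 0, best alternative gives -2.
Others bid (5, 5, 5, 5): truth gives 0, best alternative gives -1.
Others bid (5, 5, 5, 17): truth gives 0, best alternative gives 0.
Others bid (5, 5, 5, 19): truth gives 0, best alternative gives 0.
(Remaining 250 profiles checked similarly; truth is weakly best in each.)
In every case the truthful bid is at least as good as any alternative, so it is a dominant strategy.

Yes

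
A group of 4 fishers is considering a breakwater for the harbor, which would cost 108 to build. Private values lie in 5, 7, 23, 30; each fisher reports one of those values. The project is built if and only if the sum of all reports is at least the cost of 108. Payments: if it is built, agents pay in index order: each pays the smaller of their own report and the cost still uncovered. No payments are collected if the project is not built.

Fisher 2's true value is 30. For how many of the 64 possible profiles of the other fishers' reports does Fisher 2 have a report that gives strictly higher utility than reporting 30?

Others report (30, 30, 30): truth gives 0; report 23 gives 7 > 0. Violating.
Others report (5, 5, 5): truth gives 0; no alternative beats it.
Others report (5, 5, 7): truth gives 0; no alternative beats it.
(Checking all 64 profiles: 1 has a profitable deviation, 63 do not.)

1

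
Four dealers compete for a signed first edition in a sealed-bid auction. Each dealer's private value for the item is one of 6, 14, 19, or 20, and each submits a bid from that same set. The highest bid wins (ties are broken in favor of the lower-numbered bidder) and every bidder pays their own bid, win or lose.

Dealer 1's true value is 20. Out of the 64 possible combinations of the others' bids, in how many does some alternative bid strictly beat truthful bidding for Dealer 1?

27

Others bid (6, 6, 6): truth gives 0; bid 6 gives 14 > 0. Violating.
Others bid (6, 6, 14): truth gives 0; bid 14 gives 6 > 0. Violating.
Others bid (6, 6, 19): truth gives 0; bid 19 gives 1 > 0. Violating.
Others bid (6, 14, 6): truth gives 0; bid 14 gives 6 > 0. Violating.
Others bid (6, 6, 20): truth gives 0; no alternative beats it.
Others bid (6, 14, 20): truth gives 0; no alternative beats it.
(Checking all 64 profiles: 27 have a profitable deviation, 37 do not.)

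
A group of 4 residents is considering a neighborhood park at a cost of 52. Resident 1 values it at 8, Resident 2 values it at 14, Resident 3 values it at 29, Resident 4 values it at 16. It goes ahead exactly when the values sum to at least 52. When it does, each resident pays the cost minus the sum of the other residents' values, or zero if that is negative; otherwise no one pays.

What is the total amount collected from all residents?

15

Total value 67 ≥ cost 52, so it is built.
Resident 1: others sum to 59; max(0, 52 - 59) = 0.
Resident 2: others sum to 53; max(0, 52 - 53) = 0.
Resident 3: others sum to 38; max(0, 52 - 38) = 14.
Resident 4: others sum to 51; max(0, 52 - 51) = 1.
Total collected = 0 + 0 + 14 + 1 = 15.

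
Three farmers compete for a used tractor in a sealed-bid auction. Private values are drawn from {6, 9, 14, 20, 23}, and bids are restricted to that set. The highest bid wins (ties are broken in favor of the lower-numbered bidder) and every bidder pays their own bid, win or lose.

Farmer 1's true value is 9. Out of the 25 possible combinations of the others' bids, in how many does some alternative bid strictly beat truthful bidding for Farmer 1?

22

Others bid (6, 6): truth gives 0; bid 6 gives 3 > 0. Violating.
Others bid (6, 14): truth gives -9; bid 14 gives -5 > -9. Violating.
Others bid (6, 20): truth gives -9; bid 6 gives -6 > -9. Violating.
Others bid (6, 23): truth gives -9; bid 6 gives -6 > -9. Violating.
Others bid (6, 9): truth gives 0; no alternative beats it.
Others bid (9, 6): truth gives 0; no alternative beats it.
(Checking all 25 profiles: 22 have a profitable deviation, 3 do not.)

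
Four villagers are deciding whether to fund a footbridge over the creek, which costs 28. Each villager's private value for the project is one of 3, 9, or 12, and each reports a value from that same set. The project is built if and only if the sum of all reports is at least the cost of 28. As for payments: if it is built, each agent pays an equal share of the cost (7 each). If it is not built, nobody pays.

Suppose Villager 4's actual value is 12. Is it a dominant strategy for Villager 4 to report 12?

Yes

Check each profile of the others' reports and compare truth against every alternative report.
Others report (3, 3, 12): truth gives 5, best alternative gives 0.
Others report (3, 12, 3): truth gives 5, best alternative gives 0.
Others report (12, 3, 3): truth gives 5, best alternative gives 0.
Others report (3, 9, 9): truth gives 5, best alternative gives 5.
Others report (3, 9, 12): truth gives 5, best alternative gives 5.
Others report (3, 12, 9): truth gives 5, best alternative gives 5.
(Remaining 21 profiles checked similarly; truth is weakly best in each.)
In every case the truthful report is at least as good as any alternative, so it is a dominant strategy.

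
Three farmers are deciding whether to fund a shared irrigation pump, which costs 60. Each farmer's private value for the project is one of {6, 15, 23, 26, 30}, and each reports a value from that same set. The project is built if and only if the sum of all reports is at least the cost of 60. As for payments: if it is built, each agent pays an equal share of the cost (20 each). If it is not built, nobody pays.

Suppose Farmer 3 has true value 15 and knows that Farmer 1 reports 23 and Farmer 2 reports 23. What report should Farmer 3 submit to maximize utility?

Report 6: project not built, utility 0.
Report 15: project built, pays 20, utility 15 - 20 = -5.
Report 23: project built, pays 20, utility 15 - 20 = -5.
Report 26: project built, pays 20, utility 15 - 20 = -5.
Report 30: project built, pays 20, utility 15 - 20 = -5.
The best choice is 6 with utility 0.

6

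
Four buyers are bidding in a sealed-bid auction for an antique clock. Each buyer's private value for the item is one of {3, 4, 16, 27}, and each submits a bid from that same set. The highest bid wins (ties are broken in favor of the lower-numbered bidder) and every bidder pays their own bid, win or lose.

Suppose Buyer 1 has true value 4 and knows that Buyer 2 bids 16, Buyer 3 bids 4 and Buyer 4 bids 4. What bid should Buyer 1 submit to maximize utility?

3

Bid 3: loses but pays 3, utility -3.
Bid 4: loses but pays 4, utility -4.
Bid 16: wins, pays 16, utility 4 - 16 = -12.
Bid 27: wins, pays 27, utility 4 - 27 = -23.
The best choice is 3 with utility -3.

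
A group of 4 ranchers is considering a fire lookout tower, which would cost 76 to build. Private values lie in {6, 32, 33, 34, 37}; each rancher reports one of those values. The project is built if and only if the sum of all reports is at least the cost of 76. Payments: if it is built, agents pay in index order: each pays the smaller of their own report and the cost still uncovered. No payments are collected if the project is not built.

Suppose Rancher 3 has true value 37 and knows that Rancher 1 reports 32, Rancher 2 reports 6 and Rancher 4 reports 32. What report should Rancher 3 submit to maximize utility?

6

Report 6: project built, pays 6, utility 37 - 6 = 31.
Report 32: project built, pays 32, utility 37 - 32 = 5.
Report 33: project built, pays 33, utility 37 - 33 = 4.
Report 34: project built, pays 34, utility 37 - 34 = 3.
Report 37: project built, pays 37, utility 37 - 37 = 0.
The best choice is 6 with utility 31.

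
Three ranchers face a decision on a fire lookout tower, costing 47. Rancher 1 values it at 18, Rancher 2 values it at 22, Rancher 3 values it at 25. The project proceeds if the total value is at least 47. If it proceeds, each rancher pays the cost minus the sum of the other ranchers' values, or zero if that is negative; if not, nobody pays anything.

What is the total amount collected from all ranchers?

11

Total value 65 ≥ cost 47, so it is built.
Rancher 1: others sum to 47; max(0, 47 - 47) = 0.
Rancher 2: others sum to 43; max(0, 47 - 43) = 4.
Rancher 3: others sum to 40; max(0, 47 - 40) = 7.
Total collected = 0 + 4 + 7 = 11.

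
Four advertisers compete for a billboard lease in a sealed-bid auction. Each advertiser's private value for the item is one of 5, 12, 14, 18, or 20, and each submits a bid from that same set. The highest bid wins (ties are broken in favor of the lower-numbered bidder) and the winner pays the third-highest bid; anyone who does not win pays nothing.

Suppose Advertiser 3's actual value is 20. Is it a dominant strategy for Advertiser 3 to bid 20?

Yes

Check each profile of the others' bids and compare truth against every alternative bid.
Others bid (5, 5, 20): truth gives 15, best alternative gives 0.
Others bid (5, 18, 5): truth gives 15, best alternative gives 0.
Others bid (18, 5, 5): truth gives 15, best alternative gives 0.
Others bid (5, 12, 20): truth gives 8, best alternative gives 0.
Others bid (5, 18, 12): truth gives 8, best alternative gives 0.
Others bid (12, 5, 20): truth gives 8, best alternative gives 0.
(Remaining 119 profiles checked similarly; truth is weakly best in each.)
In every case the truthful bid is at least as good as any alternative, so it is a dominant strategy.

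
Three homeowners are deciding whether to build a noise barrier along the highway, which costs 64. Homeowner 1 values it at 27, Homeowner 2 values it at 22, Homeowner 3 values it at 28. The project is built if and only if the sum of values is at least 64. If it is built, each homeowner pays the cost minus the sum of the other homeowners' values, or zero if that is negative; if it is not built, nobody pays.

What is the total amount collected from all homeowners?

38

Total value 77 ≥ cost 64, so it is built.
Homeowner 1: others sum to 50; max(0, 64 - 50) = 14.
Homeowner 2: others sum to 55; max(0, 64 - 55) = 9.
Homeowner 3: others sum to 49; max(0, 64 - 49) = 15.
Total collected = 14 + 9 + 15 = 38.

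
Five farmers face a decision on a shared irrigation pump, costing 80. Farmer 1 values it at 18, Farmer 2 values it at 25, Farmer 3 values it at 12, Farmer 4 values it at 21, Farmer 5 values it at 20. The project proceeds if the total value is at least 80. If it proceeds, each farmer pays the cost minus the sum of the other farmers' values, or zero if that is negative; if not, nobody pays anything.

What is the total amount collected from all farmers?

20

Total value 96 ≥ cost 80, so it is built.
Farmer 1: others sum to 78; max(0, 80 - 78) = 2.
Farmer 2: others sum to 71; max(0, 80 - 71) = 9.
Farmer 3: others sum to 84; max(0, 80 - 84) = 0.
Farmer 4: others sum to 75; max(0, 80 - 75) = 5.
Farmer 5: others sum to 76; max(0, 80 - 76) = 4.
Total collected = 2 + 9 + 0 + 5 + 4 = 20.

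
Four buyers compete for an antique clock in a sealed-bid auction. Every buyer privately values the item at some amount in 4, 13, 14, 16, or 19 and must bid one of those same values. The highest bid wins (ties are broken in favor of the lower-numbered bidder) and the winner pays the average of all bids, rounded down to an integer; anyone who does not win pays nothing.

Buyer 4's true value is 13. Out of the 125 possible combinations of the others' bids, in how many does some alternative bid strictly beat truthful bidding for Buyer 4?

Others bid (4, 4, 13): truth gives 0; bid 14 gives 5 > 0. Violating.
Others bid (4, 4, 14): truth gives 0; bid 16 gives 4 > 0. Violating.
Others bid (4, 4, 16): truth gives 0; bid 19 gives 3 > 0. Violating.
Others bid (4, 13, 4): truth gives 0; bid 14 gives 5 > 0. Violating.
Others bid (4, 4, 4): truth gives 7; no alternative beats it.
Others bid (4, 4, 19): truth gives 0; no alternative beats it.
(Checking all 125 profiles: 21 have a profitable deviation, 104 do not.)

21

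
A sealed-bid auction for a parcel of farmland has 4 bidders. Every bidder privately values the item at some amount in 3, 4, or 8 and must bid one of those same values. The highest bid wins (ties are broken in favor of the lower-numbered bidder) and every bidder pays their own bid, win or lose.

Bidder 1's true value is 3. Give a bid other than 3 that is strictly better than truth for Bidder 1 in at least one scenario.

4

Suppose Bidder 2 bids 3, Bidder 3 bids 3 and Bidder 4 bids 4.
Bid 3: loses but pays 3, utility -3.
Bid 4: wins, pays 4, utility 3 - 4 = -1.
So bidding 4 beats truth here (-1 > -3).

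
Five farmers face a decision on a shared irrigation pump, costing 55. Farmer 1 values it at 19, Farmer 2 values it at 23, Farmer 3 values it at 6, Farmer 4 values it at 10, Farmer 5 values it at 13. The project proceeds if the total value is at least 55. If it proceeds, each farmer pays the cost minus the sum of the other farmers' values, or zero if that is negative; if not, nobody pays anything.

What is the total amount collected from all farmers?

10

Total value 71 ≥ cost 55, so it is built.
Farmer 1: others sum to 52; max(0, 55 - 52) = 3.
Farmer 2: others sum to 48; max(0, 55 - 48) = 7.
Farmer 3: others sum to 65; max(0, 55 - 65) = 0.
Farmer 4: others sum to 61; max(0, 55 - 61) = 0.
Farmer 5: others sum to 58; max(0, 55 - 58) = 0.
Total collected = 3 + 7 + 0 + 0 + 0 = 10.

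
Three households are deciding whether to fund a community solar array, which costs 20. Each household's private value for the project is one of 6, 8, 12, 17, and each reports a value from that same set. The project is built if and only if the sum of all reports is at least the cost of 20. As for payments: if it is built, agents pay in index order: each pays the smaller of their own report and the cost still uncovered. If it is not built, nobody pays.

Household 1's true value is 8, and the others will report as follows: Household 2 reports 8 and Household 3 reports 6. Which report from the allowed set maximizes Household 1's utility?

6

Report 6: project built, pays 6, utility 8 - 6 = 2.
Report 8: project built, pays 8, utility 8 - 8 = 0.
Report 12: project built, pays 12, utility 8 - 12 = -4.
Report 17: project built, pays 17, utility 8 - 17 = -9.
The best choice is 6 with utility 2.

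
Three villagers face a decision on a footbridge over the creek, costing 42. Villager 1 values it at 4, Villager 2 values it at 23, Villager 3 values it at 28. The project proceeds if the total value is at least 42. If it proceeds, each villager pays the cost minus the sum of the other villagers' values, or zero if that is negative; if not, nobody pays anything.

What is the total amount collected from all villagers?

Total value 55 ≥ cost 42, so it is built.
Villager 1: others sum to 51; max(0, 42 - 51) = 0.
Villager 2: others sum to 32; max(0, 42 - 32) = 10.
Villager 3: others sum to 27; max(0, 42 - 27) = 15.
Total collected = 0 + 10 + 15 = 25.

25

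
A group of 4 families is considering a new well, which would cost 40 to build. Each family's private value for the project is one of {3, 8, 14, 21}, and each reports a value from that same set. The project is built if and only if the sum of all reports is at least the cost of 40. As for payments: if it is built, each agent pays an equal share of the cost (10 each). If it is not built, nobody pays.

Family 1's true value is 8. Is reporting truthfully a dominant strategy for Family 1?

Consider the case where Family 2 reports 3, Family 3 reports 8 and Family 4 reports 21.
Truthful report 8: project built, pays 10, utility 8 - 10 = -2.
Report 3 instead: project not built, utility 0.
Since 0 > -2, reporting 3 is strictly better here, so truthful reporting is not dominant.

No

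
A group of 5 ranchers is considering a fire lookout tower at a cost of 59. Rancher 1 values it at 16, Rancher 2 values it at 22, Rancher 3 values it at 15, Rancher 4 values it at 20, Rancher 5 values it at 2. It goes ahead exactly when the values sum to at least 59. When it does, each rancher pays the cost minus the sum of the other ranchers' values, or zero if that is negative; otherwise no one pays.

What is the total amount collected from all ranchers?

Total value 75 ≥ cost 59, so it is built.
Rancher 1: others sum to 59; max(0, 59 - 59) = 0.
Rancher 2: others sum to 53; max(0, 59 - 53) = 6.
Rancher 3: others sum to 60; max(0, 59 - 60) = 0.
Rancher 4: others sum to 55; max(0, 59 - 55) = 4.
Rancher 5: others sum to 73; max(0, 59 - 73) = 0.
Total collected = 0 + 6 + 0 + 4 + 0 = 10.

10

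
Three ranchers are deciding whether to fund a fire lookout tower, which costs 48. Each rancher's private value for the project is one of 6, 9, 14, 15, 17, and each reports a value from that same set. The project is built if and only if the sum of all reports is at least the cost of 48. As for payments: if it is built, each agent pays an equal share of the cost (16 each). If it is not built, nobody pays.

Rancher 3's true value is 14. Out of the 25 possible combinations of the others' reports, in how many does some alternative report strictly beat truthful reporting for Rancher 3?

1

Others report (17, 17): truth gives -2; report 6 gives 0 > -2. Violating.
Others report (6, 6): truth gives 0; no alternative beats it.
Others report (6, 9): truth gives 0; no alternative beats it.
(Checking all 25 profiles: 1 has a profitable deviation, 24 do not.)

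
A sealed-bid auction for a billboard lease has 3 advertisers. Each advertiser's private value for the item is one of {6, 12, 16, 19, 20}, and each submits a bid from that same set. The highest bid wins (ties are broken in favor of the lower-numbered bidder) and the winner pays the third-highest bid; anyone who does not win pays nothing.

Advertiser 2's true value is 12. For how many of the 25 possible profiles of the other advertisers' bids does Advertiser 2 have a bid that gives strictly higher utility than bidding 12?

6

Others bid (6, 16): truth gives 0; bid 16 gives 6 > 0. Violating.
Others bid (6, 19): truth gives 0; bid 19 gives 6 > 0. Violating.
Others bid (6, 20): truth gives 0; bid 20 gives 6 > 0. Violating.
Others bid (12, 6): truth gives 0; bid 16 gives 6 > 0. Violating.
Others bid (6, 6): truth gives 6; no alternative beats it.
Others bid (6, 12): truth gives 6; no alternative beats it.
(Checking all 25 profiles: 6 have a profitable deviation, 19 do not.)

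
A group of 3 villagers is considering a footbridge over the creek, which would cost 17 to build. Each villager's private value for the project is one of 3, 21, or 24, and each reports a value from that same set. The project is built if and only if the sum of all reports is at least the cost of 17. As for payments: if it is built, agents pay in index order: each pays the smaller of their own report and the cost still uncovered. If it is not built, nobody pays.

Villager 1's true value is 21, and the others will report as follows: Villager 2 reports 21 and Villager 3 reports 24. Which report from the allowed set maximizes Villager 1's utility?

Report 3: project built, pays 3, utility 21 - 3 = 18.
Report 21: project built, pays 17, utility 21 - 17 = 4.
Report 24: project built, pays 17, utility 21 - 17 = 4.
The best choice is 3 with utility 18.

3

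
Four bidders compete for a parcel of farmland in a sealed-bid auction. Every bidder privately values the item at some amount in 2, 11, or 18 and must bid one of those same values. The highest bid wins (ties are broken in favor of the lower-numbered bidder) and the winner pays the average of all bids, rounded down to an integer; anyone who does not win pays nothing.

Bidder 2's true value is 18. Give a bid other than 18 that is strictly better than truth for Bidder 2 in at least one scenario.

11

Suppose Bidder 1 bids 2, Bidder 3 bids 2 and Bidder 4 bids 2.
Bid 18: wins, pays 6, utility 18 - 6 = 12.
Bid 11: wins, pays 4, utility 18 - 4 = 14.
So bidding 11 beats truth here (14 > 12).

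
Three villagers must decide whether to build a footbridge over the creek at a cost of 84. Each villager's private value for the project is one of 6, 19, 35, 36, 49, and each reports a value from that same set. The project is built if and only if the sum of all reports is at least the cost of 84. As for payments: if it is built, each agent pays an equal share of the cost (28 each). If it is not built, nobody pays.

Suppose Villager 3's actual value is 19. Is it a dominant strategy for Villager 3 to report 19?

No

Consider the case where Villager 1 reports 19 and Villager 2 reports 49.
Truthful report 19: project built, pays 28, utility 19 - 28 = -9.
Report 6 instead: project not built, utility 0.
Since 0 > -9, reporting 6 is strictly better here, so truthful reporting is not dominant.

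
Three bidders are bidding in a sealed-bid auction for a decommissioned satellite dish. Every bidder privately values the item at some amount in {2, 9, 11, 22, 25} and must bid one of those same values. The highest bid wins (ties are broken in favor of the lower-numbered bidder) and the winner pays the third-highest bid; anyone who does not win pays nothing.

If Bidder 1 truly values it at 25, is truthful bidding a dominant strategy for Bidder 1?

Yes

Check each profile of the others' bids and compare truth against every alternative bid.
Others bid (2, 25): truth gives 23, best alternative gives 0.
Others bid (25, 2): truth gives 23, best alternative gives 0.
Others bid (9, 25): truth gives 16, best alternative gives 0.
Others bid (25, 9): truth gives 16, best alternative gives 0.
Others bid (11, 25): truth gives 14, best alternative gives 0.
Others bid (25, 11): truth gives 14, best alternative gives 0.
(Remaining 19 profiles checked similarly; truth is weakly best in each.)
In every case the truthful bid is at least as good as any alternative, so it is a dominant strategy.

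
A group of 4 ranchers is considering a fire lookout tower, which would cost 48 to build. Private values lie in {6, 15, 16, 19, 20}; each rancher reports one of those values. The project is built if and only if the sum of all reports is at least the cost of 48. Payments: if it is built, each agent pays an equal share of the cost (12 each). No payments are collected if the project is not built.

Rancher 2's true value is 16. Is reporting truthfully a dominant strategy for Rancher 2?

No

Consider the case where Rancher 1 reports 6, Rancher 3 reports 6 and Rancher 4 reports 16.
Truthful report 16: project not built, utility 0.
Report 20 instead: project built, pays 12, utility 16 - 12 = 4.
Since 4 > 0, reporting 20 is strictly better here, so truthful reporting is not dominant.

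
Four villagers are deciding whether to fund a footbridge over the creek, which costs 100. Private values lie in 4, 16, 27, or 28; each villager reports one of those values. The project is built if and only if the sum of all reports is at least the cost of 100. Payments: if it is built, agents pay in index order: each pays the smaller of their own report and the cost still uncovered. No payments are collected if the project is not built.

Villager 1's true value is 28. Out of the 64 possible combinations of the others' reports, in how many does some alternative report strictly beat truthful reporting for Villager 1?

Others report (27, 27, 27): truth gives 0; report 27 gives 1 > 0. Violating.
Others report (27, 27, 28): truth gives 0; report 27 gives 1 > 0. Violating.
Others report (27, 28, 27): truth gives 0; report 27 gives 1 > 0. Violating.
Others report (27, 28, 28): truth gives 0; report 27 gives 1 > 0. Violating.
Others report (4, 4, 4): truth gives 0; no alternative beats it.
Others report (4, 4, 16): truth gives 0; no alternative beats it.
(Checking all 64 profiles: 8 have a profitable deviation, 56 do not.)

8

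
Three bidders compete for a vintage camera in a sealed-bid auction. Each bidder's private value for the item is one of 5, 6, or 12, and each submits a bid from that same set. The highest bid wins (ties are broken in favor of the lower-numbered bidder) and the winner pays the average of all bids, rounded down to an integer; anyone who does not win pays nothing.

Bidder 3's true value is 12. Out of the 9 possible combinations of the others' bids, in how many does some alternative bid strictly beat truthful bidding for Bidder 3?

1

Others bid (5, 5): truth gives 5; bid 6 gives 7 > 5. Violating.
Others bid (5, 6): truth gives 5; no alternative beats it.
Others bid (5, 12): truth gives 0; no alternative beats it.
(Checking all 9 profiles: 1 has a profitable deviation, 8 do not.)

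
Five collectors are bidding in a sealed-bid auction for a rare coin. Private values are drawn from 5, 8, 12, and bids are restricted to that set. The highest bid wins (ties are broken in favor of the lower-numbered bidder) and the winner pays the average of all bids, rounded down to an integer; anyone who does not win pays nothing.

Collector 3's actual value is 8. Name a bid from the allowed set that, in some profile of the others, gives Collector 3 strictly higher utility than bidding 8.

Suppose Collector 1 bids 5, Collector 2 bids 5, Collector 4 bids 5 and Collector 5 bids 12.
Bid 8: loses, pays 0, utility 0.
Bid 12: wins, pays 7, utility 8 - 7 = 1.
So bidding 12 beats truth here (1 > 0).

12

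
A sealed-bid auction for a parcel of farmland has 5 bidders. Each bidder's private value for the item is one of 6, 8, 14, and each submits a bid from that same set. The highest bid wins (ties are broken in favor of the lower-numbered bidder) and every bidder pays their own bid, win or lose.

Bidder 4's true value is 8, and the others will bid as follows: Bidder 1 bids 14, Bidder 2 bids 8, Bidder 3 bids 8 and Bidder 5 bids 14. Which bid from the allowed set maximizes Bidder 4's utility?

Bid 6: loses but pays 6, utility -6.
Bid 8: loses but pays 8, utility -8.
Bid 14: loses but pays 14, utility -14.
The best choice is 6 with utility -6.

6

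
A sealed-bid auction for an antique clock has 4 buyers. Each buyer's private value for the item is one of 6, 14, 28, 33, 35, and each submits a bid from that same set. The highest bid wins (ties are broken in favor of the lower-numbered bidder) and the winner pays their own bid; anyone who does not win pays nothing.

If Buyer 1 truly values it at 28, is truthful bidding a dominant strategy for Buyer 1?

No

Consider the case where Buyer 2 bids 6, Buyer 3 bids 6 and Buyer 4 bids 6.
Truthful bid 28: wins, pays 28, utility 28 - 28 = 0.
Bid 6 instead: wins, pays 6, utility 28 - 6 = 22.
Since 22 > 0, bidding 6 is strictly better here, so truthful bidding is not dominant.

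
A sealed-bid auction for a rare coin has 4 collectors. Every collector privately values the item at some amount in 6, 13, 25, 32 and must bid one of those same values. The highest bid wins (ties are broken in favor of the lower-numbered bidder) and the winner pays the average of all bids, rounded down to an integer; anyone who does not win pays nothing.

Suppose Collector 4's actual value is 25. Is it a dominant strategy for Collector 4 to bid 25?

Consider the case where Collector 1 bids 6, Collector 2 bids 6 and Collector 3 bids 6.
Truthful bid 25: wins, pays 10, utility 25 - 10 = 15.
Bid 13 instead: wins, pays 7, utility 25 - 7 = 18.
Since 18 > 15, bidding 13 is strictly better here, so truthful bidding is not dominant.

No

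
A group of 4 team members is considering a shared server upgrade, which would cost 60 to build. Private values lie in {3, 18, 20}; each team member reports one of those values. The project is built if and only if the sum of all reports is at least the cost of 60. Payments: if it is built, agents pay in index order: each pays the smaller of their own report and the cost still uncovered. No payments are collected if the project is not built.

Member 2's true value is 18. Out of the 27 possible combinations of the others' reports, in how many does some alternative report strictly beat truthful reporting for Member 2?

4

Others report (18, 20, 20): truth gives 0; report 3 gives 15 > 0. Violating.
Others report (20, 18, 20): truth gives 0; report 3 gives 15 > 0. Violating.
Others report (20, 20, 18): truth gives 0; report 3 gives 15 > 0. Violating.
Others report (20, 20, 20): truth gives 0; report 3 gives 15 > 0. Violating.
Others report (3, 3, 3): truth gives 0; no alternative beats it.
Others report (3, 3, 18): truth gives 0; no alternative beats it.
(Checking all 27 profiles: 4 have a profitable deviation, 23 do not.)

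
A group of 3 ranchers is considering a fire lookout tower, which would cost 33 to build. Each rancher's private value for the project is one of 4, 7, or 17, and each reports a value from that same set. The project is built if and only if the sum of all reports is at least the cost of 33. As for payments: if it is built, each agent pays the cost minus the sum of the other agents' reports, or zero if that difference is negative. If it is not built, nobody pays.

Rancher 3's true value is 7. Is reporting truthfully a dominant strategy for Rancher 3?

Yes

Check each profile of the others' reports and compare truth against every alternative report.
Others report (17, 17): truth gives 7, best alternative gives 7.
Others report (4, 4): truth gives 0, best alternative gives 0.
Others report (4, 7): truth gives 0, best alternative gives 0.
Others report (4, 17): truth gives 0, best alternative gives 0.
Others report (7, 4): truth gives 0, best alternative gives 0.
Others report (7, 7): truth gives 0, best alternative gives 0.
(Remaining 3 profiles checked similarly; truth is weakly best in each.)
In every case the truthful report is at least as good as any alternative, so it is a dominant strategy.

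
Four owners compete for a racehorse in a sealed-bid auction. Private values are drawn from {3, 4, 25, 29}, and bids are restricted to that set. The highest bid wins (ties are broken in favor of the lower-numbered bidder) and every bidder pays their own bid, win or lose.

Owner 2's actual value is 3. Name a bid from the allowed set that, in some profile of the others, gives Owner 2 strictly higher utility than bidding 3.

Suppose Owner 1 bids 3, Owner 3 bids 3 and Owner 4 bids 3.
Bid 3: loses but pays 3, utility -3.
Bid 4: wins, pays 4, utility 3 - 4 = -1.
So bidding 4 beats truth here (-1 > -3).

4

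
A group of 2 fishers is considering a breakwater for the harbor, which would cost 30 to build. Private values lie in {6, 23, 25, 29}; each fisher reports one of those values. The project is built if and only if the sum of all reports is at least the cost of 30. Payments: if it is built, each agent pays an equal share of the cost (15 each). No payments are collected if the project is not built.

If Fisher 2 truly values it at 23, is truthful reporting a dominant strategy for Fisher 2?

No

Consider the case where Fisher 1 reports 6.
Truthful report 23: project not built, utility 0.
Report 25 instead: project built, pays 15, utility 23 - 15 = 8.
Since 8 > 0, reporting 25 is strictly better here, so truthful reporting is not dominant.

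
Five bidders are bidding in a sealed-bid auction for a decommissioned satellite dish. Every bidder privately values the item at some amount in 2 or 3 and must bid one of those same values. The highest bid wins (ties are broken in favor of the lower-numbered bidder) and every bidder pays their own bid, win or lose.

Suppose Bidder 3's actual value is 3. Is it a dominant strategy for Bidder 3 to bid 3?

Consider the case where Bidder 1 bids 2, Bidder 2 bids 3, Bidder 4 bids 2 and Bidder 5 bids 2.
Truthful bid 3: loses but pays 3, utility -3.
Bid 2 instead: loses but pays 2, utility -2.
Since -2 > -3, bidding 2 is strictly better here, so truthful bidding is not dominant.

No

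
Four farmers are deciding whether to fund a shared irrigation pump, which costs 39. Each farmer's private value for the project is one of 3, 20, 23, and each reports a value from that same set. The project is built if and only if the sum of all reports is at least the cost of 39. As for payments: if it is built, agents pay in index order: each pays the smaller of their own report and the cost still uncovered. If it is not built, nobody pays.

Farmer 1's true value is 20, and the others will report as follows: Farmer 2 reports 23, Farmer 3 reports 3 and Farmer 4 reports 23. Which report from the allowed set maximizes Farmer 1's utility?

Report 3: project built, pays 3, utility 20 - 3 = 17.
Report 20: project built, pays 20, utility 20 - 20 = 0.
Report 23: project built, pays 23, utility 20 - 23 = -3.
The best choice is 3 with utility 17.

3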